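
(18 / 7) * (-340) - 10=-6190 / 7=-884.29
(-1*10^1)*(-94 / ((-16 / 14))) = -1645 / 2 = -822.50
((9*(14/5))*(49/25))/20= 3087/1250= 2.47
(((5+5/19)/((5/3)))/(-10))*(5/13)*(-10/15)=20/247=0.08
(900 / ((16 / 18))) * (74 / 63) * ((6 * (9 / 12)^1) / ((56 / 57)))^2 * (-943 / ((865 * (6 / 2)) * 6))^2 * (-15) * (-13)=187608254014935 / 10512022528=17847.02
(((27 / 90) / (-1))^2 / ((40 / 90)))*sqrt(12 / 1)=81*sqrt(3) / 200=0.70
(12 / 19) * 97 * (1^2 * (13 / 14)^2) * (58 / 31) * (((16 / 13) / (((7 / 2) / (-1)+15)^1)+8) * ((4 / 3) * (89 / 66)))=10518999712 / 7301833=1440.60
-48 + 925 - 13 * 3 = 838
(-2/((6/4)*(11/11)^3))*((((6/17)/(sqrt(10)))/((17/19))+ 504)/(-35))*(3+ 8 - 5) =456*sqrt(10)/50575+ 576/5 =115.23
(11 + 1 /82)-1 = 821 /82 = 10.01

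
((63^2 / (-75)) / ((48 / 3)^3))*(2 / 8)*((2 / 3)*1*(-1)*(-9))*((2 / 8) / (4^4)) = -3969 / 209715200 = -0.00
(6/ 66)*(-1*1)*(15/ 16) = -15/ 176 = -0.09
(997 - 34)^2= 927369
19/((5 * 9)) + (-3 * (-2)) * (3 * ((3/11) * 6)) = 14789/495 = 29.88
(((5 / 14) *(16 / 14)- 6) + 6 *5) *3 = 3588 / 49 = 73.22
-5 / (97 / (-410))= 21.13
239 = 239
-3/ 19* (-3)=9/ 19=0.47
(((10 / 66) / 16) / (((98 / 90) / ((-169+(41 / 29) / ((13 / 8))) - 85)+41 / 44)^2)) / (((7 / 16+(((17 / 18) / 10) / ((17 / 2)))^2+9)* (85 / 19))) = 10406505676866750000 / 39915363333864122396723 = 0.00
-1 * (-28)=28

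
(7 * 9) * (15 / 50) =189 / 10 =18.90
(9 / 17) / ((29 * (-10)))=-9 / 4930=-0.00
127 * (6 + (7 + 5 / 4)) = 7239 / 4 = 1809.75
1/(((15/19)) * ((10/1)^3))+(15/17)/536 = 24883/8542500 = 0.00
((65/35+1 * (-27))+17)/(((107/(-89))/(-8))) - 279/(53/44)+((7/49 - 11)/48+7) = -18988759/68052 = -279.03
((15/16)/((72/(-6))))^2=25/4096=0.01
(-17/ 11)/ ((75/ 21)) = -119/ 275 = -0.43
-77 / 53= -1.45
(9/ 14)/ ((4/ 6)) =27/ 28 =0.96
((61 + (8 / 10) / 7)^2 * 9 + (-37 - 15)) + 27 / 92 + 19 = 3784679763 / 112700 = 33581.90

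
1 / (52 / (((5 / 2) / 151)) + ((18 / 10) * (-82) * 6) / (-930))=775 / 2434858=0.00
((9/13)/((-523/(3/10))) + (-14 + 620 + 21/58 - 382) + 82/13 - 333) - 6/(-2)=-97925604/985855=-99.33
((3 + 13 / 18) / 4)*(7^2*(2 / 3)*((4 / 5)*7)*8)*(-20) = -27236.74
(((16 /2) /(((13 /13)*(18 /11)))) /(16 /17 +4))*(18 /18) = 187 /189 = 0.99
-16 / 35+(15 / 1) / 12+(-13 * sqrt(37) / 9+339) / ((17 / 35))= 1662987 / 2380 - 455 * sqrt(37) / 153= 680.64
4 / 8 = 1 / 2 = 0.50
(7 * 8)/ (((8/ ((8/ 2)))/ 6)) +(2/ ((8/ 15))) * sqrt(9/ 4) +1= 1397/ 8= 174.62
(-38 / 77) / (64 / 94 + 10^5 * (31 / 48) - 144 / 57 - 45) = -101802 / 13312780327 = -0.00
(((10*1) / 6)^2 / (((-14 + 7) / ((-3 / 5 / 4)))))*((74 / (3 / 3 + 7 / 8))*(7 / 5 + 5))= 4736 / 315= 15.03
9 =9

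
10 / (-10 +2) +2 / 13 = -57 / 52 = -1.10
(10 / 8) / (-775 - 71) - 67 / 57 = -1.18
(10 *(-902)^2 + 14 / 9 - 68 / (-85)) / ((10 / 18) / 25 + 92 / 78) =250504462 / 37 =6770390.86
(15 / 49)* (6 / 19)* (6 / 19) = 540 / 17689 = 0.03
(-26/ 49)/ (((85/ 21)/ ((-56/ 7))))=624/ 595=1.05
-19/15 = -1.27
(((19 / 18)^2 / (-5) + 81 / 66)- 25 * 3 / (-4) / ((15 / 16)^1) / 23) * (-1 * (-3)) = 768077 / 136620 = 5.62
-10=-10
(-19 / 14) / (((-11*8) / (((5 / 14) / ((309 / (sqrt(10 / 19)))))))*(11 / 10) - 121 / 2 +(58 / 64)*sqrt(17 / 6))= 228000 / (7*(-3625*sqrt(102) +1452000 +201003264*sqrt(190)))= 0.00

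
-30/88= -15/44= -0.34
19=19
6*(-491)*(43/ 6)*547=-11548811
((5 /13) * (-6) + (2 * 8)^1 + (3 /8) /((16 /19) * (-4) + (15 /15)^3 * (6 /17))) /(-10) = -1.36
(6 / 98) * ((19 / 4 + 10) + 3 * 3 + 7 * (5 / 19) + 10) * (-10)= -40575 / 1862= -21.79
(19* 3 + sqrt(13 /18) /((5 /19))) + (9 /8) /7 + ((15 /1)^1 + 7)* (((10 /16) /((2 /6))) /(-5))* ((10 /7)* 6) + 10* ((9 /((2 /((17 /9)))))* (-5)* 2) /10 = -5519 /56 + 19* sqrt(26) /30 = -95.32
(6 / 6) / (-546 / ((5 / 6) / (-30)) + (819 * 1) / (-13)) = 1 / 19593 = 0.00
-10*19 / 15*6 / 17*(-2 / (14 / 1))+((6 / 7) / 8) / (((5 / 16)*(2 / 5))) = 178 / 119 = 1.50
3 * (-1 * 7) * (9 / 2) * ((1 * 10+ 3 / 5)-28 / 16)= -836.32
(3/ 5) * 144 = 432/ 5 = 86.40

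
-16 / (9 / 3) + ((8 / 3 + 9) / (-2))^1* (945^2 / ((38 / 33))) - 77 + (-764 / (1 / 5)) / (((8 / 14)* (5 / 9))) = -1034206171 / 228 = -4535991.98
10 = 10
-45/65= -9/13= -0.69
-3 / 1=-3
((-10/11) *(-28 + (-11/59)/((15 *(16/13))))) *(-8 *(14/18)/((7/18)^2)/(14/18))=-42835284/31801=-1346.98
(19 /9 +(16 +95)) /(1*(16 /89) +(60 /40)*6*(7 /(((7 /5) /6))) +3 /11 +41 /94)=93682468 /224359209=0.42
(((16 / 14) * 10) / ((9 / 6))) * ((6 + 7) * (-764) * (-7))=1589120 / 3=529706.67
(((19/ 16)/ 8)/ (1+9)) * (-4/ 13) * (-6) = 57/ 2080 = 0.03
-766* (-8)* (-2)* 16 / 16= -12256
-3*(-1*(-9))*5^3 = -3375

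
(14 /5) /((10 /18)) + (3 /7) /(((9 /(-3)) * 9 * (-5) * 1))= 7943 /1575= 5.04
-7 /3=-2.33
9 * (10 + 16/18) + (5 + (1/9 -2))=910/9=101.11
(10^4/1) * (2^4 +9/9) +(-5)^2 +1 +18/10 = 850139/5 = 170027.80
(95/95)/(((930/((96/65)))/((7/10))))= 0.00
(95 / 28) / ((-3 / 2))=-95 / 42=-2.26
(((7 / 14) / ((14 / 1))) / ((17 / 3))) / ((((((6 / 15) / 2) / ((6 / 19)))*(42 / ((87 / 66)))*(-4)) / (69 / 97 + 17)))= -373665 / 270198544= -0.00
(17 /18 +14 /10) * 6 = 211 /15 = 14.07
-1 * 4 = -4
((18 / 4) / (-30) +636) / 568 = 12717 / 11360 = 1.12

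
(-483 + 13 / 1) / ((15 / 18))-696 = -1260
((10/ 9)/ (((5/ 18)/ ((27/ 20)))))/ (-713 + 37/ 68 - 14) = -1836/ 246995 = -0.01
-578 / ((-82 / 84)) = 592.10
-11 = -11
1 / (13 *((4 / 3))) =3 / 52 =0.06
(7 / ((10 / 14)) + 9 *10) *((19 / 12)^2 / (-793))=-180139 / 570960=-0.32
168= 168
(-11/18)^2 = 121/324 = 0.37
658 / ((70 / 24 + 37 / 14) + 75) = 55272 / 6767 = 8.17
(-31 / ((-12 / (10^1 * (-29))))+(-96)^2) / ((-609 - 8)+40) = -50801 / 3462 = -14.67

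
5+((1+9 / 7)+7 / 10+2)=699 / 70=9.99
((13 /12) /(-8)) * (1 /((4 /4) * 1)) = -13 /96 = -0.14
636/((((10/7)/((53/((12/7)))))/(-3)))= -412923/10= -41292.30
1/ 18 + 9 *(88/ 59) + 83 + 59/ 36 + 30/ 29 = 6107407/ 61596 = 99.15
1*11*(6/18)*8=88/3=29.33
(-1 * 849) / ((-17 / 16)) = 13584 / 17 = 799.06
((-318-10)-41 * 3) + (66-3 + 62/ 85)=-387.27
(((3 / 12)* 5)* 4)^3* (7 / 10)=175 / 2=87.50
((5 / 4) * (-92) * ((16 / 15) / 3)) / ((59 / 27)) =-1104 / 59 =-18.71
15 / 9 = 5 / 3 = 1.67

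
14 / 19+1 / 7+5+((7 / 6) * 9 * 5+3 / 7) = 15643 / 266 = 58.81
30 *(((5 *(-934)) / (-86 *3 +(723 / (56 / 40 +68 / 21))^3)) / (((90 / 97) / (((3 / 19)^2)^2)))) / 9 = -52320935245970 / 19004058406660128007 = -0.00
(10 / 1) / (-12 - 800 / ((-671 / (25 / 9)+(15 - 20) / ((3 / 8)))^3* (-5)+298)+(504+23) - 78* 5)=13973036036726 / 174662936959075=0.08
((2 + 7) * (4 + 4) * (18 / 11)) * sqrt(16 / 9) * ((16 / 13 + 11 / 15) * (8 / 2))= 882432 / 715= 1234.17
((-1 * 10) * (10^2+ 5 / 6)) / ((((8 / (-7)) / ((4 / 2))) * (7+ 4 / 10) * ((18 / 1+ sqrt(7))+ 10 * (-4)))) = -1164625 / 105894-105875 * sqrt(7) / 211788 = -12.32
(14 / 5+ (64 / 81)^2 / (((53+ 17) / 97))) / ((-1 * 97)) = -841634 / 22274595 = -0.04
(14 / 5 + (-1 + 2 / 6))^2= 1024 / 225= 4.55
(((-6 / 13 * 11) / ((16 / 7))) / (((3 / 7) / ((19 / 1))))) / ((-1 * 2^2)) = 10241 / 416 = 24.62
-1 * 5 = -5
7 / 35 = 1 / 5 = 0.20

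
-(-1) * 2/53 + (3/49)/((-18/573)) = -9927/5194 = -1.91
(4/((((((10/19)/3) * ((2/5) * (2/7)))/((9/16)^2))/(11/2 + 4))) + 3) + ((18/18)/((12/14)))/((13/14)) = 24118363/39936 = 603.93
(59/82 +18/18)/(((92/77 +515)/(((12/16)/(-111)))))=-3619/160789864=-0.00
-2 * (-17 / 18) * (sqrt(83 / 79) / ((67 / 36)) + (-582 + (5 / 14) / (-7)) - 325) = -1511147 / 882 + 68 * sqrt(6557) / 5293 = -1712.28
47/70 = 0.67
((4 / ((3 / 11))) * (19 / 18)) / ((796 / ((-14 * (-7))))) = 10241 / 5373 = 1.91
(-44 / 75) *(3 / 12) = -11 / 75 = -0.15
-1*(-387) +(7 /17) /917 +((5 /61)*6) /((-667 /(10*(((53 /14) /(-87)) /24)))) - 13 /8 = 170124642043717 /441451671528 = 385.38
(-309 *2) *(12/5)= -7416/5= -1483.20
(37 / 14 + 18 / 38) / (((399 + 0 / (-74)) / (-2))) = -829 / 53067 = -0.02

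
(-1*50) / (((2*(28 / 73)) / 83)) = -151475 / 28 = -5409.82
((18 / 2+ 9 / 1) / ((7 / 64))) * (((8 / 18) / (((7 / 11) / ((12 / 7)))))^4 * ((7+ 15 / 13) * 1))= 13018666631168 / 4721372019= 2757.39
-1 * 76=-76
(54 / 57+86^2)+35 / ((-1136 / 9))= 7396.67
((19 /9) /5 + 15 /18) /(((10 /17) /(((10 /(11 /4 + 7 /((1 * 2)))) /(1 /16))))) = 61472 /1125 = 54.64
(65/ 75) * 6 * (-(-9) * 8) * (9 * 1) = 16848/ 5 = 3369.60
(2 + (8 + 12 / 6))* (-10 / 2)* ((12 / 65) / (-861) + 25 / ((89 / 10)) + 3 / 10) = -61937790 / 332059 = -186.53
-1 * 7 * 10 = -70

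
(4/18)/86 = 1/387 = 0.00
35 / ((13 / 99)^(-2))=5915 / 9801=0.60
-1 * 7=-7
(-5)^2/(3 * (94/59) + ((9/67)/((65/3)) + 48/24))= 6423625/1743593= 3.68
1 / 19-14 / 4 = -131 / 38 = -3.45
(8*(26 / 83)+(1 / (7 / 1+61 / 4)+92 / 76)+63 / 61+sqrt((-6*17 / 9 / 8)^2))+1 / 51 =10881993953 / 1746552732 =6.23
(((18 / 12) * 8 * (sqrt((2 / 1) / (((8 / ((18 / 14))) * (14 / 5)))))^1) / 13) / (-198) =-sqrt(10) / 2002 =-0.00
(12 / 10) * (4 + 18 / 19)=564 / 95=5.94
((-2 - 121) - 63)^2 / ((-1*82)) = -17298 / 41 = -421.90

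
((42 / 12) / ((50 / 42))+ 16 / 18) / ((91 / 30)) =1723 / 1365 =1.26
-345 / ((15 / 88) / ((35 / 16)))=-8855 / 2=-4427.50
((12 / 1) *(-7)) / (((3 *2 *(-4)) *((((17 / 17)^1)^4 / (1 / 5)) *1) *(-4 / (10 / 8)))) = -7 / 32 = -0.22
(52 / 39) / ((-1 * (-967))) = 4 / 2901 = 0.00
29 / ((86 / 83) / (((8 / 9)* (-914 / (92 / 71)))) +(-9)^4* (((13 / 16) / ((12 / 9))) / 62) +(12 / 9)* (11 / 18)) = 8367313993344 / 18840535887161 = 0.44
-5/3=-1.67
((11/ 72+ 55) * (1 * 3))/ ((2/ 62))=123101/ 24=5129.21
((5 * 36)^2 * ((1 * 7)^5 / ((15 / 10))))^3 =47844481638506531328000000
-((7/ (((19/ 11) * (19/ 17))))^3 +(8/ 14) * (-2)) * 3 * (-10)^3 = 45972778065000/ 329321167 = 139598.61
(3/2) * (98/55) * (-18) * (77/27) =-686/5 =-137.20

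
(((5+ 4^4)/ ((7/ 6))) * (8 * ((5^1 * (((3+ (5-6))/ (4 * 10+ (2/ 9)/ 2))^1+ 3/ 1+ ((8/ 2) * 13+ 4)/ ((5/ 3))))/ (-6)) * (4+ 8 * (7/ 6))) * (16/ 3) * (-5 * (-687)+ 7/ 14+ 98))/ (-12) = 2892286779520/ 2527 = 1144553533.64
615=615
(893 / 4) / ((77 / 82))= 36613 / 154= 237.75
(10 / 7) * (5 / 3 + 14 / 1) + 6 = 596 / 21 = 28.38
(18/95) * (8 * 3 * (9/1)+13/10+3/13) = 254511/6175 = 41.22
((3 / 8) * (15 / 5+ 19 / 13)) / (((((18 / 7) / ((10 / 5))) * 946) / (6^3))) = 1827 / 6149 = 0.30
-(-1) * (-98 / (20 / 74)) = -1813 / 5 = -362.60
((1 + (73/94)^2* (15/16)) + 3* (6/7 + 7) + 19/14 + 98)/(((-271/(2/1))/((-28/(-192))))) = -0.13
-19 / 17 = -1.12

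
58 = 58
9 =9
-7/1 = -7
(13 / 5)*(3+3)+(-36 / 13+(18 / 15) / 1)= 912 / 65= 14.03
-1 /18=-0.06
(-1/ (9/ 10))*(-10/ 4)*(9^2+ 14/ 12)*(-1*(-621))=283475/ 2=141737.50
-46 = -46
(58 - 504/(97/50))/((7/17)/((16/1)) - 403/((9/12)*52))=15972384/815867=19.58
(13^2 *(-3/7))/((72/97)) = -16393/168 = -97.58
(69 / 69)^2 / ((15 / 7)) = 7 / 15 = 0.47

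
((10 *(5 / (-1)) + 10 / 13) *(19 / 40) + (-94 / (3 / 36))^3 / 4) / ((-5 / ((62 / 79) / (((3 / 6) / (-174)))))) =-100642547595648 / 5135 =-19599327671.99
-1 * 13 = -13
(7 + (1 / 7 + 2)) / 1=64 / 7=9.14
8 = 8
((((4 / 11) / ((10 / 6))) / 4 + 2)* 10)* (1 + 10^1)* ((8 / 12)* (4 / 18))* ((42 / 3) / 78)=6328 / 1053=6.01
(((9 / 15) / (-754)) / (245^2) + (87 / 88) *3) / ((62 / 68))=502033791381 / 154332678500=3.25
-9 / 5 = -1.80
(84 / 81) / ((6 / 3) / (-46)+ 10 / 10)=322 / 297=1.08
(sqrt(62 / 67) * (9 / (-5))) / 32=-9 * sqrt(4154) / 10720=-0.05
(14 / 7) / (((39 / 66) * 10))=22 / 65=0.34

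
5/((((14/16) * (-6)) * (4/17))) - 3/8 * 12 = -359/42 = -8.55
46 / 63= 0.73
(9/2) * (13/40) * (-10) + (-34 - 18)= -533/8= -66.62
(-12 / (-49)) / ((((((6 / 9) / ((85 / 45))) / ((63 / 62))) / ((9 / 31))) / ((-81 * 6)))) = -669222 / 6727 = -99.48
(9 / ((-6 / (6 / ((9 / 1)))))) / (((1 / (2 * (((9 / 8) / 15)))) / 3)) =-9 / 20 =-0.45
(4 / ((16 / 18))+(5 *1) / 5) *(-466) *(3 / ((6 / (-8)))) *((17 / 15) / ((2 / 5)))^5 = 3639093491 / 1944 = 1871961.67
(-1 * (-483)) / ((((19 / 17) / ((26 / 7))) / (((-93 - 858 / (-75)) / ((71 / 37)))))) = -2300860614 / 33725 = -68224.18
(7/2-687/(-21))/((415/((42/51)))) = 0.07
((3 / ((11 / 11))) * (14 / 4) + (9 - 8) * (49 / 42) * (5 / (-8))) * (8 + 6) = 3283 / 24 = 136.79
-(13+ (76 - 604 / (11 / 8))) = 3853 / 11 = 350.27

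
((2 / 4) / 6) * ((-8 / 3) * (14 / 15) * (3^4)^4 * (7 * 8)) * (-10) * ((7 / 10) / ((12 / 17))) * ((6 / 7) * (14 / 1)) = 297487917216 / 5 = 59497583443.20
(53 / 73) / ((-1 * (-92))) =53 / 6716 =0.01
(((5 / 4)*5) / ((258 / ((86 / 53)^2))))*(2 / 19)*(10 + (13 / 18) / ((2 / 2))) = 207475 / 2882034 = 0.07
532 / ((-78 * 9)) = -266 / 351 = -0.76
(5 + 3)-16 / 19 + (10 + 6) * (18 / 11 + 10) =193.34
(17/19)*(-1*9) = -153/19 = -8.05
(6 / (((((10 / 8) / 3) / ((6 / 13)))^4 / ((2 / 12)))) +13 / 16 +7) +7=4660579821 / 285610000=16.32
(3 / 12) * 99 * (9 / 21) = 297 / 28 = 10.61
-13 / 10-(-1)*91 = 897 / 10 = 89.70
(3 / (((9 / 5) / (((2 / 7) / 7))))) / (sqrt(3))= 10*sqrt(3) / 441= 0.04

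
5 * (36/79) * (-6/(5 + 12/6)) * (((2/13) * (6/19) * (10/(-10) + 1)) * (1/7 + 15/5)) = 0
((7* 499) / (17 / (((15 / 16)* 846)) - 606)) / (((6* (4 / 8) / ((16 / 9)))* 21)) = -938120 / 5767401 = -0.16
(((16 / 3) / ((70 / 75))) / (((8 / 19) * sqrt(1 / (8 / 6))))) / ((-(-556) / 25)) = 0.70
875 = 875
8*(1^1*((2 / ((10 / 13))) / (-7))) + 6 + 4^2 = 666 / 35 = 19.03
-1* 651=-651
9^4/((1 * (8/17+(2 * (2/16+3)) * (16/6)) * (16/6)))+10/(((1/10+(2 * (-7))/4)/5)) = 15317161/118864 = 128.86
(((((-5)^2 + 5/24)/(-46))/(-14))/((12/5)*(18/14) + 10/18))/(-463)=-0.00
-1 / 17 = -0.06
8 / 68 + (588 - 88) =8502 / 17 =500.12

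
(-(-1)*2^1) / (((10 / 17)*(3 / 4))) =68 / 15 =4.53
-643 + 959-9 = 307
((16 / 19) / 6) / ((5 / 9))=24 / 95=0.25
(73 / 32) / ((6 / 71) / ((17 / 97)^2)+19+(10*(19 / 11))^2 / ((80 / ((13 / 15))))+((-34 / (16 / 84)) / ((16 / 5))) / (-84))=0.09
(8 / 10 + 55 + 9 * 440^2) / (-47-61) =-322677 / 20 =-16133.85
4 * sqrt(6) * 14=56 * sqrt(6)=137.17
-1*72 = -72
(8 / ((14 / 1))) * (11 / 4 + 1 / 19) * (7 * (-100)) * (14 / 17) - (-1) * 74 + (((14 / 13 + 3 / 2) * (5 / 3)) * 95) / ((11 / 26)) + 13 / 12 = 1652251 / 14212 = 116.26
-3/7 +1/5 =-8/35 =-0.23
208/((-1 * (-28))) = 52/7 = 7.43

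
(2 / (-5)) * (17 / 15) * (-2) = 68 / 75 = 0.91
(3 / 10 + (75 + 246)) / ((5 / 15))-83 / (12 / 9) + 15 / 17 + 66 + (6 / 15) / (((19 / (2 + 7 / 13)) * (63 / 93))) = 113881561 / 117572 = 968.61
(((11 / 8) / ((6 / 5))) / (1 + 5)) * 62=1705 / 144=11.84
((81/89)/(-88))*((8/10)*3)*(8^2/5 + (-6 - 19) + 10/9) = 13473/48950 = 0.28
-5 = -5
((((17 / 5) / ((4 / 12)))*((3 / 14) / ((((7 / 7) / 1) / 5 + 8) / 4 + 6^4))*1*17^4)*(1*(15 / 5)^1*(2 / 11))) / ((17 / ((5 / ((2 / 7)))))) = 22550670 / 285571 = 78.97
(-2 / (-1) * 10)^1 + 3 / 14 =283 / 14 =20.21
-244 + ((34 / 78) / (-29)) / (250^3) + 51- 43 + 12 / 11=-45664125000187 / 194390625000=-234.91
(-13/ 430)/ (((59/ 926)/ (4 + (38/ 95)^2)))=-1.97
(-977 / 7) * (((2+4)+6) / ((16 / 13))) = -38103 / 28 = -1360.82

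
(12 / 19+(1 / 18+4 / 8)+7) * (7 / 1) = 9800 / 171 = 57.31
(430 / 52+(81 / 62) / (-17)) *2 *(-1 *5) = -561260 / 6851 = -81.92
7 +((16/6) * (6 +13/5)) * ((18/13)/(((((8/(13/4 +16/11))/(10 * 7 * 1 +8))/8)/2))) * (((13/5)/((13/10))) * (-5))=-2563411/11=-233037.36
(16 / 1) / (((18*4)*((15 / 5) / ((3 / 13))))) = 2 / 117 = 0.02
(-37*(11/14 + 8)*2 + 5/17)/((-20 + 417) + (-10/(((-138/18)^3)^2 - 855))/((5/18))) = -814265051372/497443575379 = -1.64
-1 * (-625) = 625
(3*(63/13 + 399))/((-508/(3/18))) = -2625/6604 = -0.40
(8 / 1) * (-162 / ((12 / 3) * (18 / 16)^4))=-16384 / 81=-202.27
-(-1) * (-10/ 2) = -5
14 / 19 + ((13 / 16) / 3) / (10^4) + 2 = 2.74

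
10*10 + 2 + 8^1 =110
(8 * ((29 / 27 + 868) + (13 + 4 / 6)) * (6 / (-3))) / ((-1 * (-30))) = -190672 / 405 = -470.80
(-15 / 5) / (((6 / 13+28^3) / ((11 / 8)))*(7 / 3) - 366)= -1287 / 15824378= -0.00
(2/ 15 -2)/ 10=-14/ 75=-0.19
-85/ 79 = -1.08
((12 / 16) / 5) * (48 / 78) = 0.09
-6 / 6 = -1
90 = 90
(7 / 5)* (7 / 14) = 0.70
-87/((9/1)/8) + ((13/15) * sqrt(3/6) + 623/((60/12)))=13 * sqrt(2)/30 + 709/15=47.88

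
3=3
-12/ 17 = -0.71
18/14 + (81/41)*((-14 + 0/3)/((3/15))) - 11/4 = -160441/1148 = -139.76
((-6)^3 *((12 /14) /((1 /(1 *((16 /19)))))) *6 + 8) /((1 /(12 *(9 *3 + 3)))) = -44406720 /133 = -333885.11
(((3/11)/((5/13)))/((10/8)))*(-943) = -147108/275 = -534.94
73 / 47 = 1.55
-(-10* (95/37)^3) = 8573750/50653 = 169.26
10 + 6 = 16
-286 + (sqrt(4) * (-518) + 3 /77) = -101791 /77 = -1321.96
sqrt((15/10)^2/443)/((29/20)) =0.05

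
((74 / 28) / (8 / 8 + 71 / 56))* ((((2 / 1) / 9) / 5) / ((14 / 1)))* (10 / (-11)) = -296 / 88011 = -0.00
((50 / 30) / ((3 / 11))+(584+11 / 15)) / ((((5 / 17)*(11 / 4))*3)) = 243.50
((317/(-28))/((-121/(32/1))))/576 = 317/60984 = 0.01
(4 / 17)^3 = 0.01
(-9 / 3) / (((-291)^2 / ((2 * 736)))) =-1472 / 28227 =-0.05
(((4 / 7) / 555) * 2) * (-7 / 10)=-4 / 2775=-0.00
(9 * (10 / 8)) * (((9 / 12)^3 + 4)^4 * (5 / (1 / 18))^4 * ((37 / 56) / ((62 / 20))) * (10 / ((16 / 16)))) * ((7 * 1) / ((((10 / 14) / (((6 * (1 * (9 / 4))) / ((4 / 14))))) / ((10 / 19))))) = 1448471277931285287421875 / 9881780224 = 146579993189219.64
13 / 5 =2.60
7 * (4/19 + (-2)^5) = -4228/19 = -222.53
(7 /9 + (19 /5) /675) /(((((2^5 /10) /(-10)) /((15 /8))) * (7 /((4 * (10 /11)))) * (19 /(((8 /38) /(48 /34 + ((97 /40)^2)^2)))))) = -287667200000 /391880437985421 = -0.00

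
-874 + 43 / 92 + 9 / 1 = -79537 / 92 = -864.53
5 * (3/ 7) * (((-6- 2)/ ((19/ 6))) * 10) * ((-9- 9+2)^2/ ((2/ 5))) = -4608000/ 133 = -34646.62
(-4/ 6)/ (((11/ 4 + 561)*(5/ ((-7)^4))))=-19208/ 33825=-0.57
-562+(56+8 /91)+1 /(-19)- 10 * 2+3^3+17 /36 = -31028167 /62244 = -498.49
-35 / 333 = -0.11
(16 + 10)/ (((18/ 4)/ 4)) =208/ 9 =23.11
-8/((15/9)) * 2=-48/5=-9.60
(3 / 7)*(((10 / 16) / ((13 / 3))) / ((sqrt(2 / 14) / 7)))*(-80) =-450*sqrt(7) / 13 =-91.58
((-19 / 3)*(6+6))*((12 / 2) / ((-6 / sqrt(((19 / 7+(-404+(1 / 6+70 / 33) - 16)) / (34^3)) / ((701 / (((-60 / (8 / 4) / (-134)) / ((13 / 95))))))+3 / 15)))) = 19*sqrt(14766785098436387411395) / 67935182315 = 33.99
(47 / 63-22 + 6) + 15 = -16 / 63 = -0.25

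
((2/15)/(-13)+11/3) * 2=1426/195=7.31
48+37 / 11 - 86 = -381 / 11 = -34.64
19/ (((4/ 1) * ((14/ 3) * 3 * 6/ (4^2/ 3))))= 19/ 63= 0.30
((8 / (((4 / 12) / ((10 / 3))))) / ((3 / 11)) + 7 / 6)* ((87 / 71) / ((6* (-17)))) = -3.54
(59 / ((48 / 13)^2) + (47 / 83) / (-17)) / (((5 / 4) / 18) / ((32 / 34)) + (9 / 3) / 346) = 52.08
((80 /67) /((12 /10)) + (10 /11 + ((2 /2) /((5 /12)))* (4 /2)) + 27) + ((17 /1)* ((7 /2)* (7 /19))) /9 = 45545891 /1260270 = 36.14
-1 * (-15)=15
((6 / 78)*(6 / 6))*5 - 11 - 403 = -5377 / 13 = -413.62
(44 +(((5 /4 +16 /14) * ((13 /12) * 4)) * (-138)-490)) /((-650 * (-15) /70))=-8759 /650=-13.48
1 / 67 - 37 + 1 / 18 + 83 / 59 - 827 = -61371943 / 71154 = -862.52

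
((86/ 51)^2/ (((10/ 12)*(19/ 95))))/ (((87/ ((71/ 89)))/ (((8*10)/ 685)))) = 16803712/ 919705797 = 0.02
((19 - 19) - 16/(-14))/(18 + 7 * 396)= 4/9765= 0.00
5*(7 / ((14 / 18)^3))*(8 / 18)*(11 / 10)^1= 1782 / 49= 36.37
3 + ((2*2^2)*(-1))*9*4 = -285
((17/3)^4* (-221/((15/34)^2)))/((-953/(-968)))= -20654807444128/17368425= -1189215.92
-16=-16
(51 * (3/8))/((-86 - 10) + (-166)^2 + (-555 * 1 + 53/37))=1887/2654768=0.00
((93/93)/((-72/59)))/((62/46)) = -1357/2232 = -0.61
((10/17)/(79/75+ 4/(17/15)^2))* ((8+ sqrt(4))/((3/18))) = 765000/90331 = 8.47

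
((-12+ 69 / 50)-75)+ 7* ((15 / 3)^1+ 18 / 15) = -2111 / 50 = -42.22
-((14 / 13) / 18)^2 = -49 / 13689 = -0.00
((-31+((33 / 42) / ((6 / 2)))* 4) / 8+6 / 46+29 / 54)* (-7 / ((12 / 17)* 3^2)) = 1818847 / 536544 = 3.39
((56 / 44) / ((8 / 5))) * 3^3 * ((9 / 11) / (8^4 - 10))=945 / 219736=0.00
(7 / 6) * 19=133 / 6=22.17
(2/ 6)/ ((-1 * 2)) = -1/ 6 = -0.17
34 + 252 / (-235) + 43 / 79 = 621407 / 18565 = 33.47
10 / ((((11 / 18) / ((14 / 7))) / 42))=15120 / 11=1374.55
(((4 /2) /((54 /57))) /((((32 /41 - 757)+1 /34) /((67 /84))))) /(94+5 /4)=-1774562 /75906775161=-0.00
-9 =-9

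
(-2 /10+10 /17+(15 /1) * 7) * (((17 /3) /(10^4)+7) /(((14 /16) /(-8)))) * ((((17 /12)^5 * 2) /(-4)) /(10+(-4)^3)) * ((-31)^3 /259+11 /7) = 96190209820688173 /2379018600000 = 40432.73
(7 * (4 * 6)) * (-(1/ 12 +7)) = -1190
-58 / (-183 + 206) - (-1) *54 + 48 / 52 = 15668 / 299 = 52.40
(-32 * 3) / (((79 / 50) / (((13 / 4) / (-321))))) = 5200 / 8453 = 0.62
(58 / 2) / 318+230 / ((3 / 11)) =89403 / 106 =843.42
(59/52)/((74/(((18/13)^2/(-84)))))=-1593/4552184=-0.00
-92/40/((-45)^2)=-23/20250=-0.00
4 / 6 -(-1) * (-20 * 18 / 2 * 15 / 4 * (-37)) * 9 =674327 / 3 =224775.67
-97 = -97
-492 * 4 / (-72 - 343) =1968 / 415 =4.74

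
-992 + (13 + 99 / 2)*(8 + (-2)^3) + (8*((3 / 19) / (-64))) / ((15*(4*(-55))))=-165862399 / 167200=-992.00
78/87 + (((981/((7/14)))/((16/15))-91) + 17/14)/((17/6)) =618.40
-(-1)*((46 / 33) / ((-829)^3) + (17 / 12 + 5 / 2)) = 98182227243 / 25067802716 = 3.92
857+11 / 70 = 60001 / 70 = 857.16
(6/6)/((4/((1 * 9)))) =9/4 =2.25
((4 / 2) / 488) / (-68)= -1 / 16592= -0.00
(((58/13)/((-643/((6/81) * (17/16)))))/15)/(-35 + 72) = -493/501038460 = -0.00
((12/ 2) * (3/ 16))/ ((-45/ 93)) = -93/ 40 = -2.32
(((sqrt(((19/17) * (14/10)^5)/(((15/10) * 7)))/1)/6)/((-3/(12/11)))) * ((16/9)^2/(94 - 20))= -12544 * sqrt(9690)/630493875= -0.00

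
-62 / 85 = -0.73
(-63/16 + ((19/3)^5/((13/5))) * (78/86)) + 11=198481499/55728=3561.61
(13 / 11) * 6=78 / 11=7.09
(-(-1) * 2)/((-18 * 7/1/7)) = -1/9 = -0.11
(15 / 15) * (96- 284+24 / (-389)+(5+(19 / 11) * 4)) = -176.15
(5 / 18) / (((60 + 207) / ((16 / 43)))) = 40 / 103329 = 0.00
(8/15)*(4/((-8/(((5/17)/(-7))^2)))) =-20/42483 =-0.00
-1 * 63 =-63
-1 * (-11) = 11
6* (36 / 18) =12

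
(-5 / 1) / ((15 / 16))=-16 / 3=-5.33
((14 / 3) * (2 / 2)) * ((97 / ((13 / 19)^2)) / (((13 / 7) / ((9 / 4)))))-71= 4835525 / 4394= 1100.48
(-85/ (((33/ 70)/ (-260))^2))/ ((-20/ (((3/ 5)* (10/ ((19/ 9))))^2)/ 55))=2280587400000/ 3971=574310601.86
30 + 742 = 772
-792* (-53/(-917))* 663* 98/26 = -14985432/131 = -114392.61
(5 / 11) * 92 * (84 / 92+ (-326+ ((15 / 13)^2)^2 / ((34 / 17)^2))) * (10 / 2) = -21325950325 / 314171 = -67880.07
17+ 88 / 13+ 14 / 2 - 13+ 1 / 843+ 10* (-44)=-4627214 / 10959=-422.23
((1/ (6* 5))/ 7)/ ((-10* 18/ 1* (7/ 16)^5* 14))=-0.00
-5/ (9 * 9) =-0.06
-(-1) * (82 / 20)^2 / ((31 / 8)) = 3362 / 775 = 4.34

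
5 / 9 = 0.56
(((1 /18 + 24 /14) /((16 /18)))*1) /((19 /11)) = 2453 /2128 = 1.15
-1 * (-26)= 26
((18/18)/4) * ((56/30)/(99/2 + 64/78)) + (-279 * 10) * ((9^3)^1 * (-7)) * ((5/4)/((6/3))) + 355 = 698548833853/78500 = 8898711.26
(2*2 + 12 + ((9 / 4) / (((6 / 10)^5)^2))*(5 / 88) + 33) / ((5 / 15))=161992253 / 769824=210.43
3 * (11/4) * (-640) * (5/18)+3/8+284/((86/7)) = -1443.18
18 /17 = 1.06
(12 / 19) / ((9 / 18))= 24 / 19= 1.26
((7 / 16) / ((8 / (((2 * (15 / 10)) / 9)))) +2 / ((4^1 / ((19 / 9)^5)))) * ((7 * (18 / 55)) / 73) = 1110256819 / 1685914560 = 0.66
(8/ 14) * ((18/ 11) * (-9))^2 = 104976/ 847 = 123.94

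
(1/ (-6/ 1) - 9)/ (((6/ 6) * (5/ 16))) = -88/ 3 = -29.33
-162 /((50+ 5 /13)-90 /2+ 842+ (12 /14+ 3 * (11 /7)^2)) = -1274 /6729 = -0.19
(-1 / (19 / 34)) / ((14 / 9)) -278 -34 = -41649 / 133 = -313.15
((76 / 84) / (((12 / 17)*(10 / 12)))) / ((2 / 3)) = 323 / 140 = 2.31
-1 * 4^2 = -16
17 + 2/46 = 17.04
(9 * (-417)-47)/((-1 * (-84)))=-950/21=-45.24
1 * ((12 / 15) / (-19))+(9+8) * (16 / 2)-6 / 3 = 12726 / 95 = 133.96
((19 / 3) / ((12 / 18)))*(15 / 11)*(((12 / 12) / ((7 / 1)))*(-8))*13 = -14820 / 77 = -192.47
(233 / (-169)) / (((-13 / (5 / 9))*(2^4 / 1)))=1165 / 316368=0.00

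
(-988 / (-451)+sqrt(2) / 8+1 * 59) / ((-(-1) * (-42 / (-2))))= 2.92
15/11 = 1.36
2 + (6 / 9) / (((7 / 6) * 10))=2.06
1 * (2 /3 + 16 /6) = 10 /3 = 3.33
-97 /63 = -1.54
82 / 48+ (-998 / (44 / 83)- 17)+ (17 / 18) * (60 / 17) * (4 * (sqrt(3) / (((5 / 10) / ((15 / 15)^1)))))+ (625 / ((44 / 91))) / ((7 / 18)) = 80 * sqrt(3) / 3+ 376459 / 264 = 1472.17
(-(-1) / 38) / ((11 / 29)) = 29 / 418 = 0.07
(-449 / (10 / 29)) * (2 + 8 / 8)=-39063 / 10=-3906.30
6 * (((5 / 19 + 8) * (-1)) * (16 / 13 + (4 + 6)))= -137532 / 247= -556.81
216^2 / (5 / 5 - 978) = -47.75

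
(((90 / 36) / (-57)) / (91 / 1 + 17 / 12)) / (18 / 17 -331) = 170 / 118187239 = 0.00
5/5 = 1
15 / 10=3 / 2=1.50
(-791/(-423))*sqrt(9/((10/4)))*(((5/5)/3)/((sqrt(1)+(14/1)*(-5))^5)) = -791*sqrt(10)/3307926303135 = -0.00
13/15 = 0.87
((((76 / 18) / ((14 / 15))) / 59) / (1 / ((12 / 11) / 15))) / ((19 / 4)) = 16 / 13629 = 0.00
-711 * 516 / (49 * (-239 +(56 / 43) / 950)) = 31.33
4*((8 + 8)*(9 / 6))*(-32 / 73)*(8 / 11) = -30.61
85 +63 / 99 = 942 / 11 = 85.64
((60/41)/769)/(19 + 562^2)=60/9958844527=0.00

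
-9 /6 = -3 /2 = -1.50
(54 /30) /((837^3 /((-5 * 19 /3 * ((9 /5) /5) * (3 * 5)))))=-19 /36196065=-0.00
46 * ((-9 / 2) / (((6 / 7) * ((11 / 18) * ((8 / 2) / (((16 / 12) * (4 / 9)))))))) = -644 / 11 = -58.55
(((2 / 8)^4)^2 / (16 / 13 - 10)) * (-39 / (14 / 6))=507 / 17432576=0.00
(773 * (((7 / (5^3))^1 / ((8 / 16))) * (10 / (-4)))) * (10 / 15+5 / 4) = -124453 / 300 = -414.84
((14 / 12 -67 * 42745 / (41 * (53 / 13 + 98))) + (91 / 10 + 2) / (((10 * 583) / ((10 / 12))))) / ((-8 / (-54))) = -23402040081147 / 5075084960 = -4611.16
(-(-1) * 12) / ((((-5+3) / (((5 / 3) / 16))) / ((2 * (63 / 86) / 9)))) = -35 / 344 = -0.10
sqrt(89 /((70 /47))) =sqrt(292810) /70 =7.73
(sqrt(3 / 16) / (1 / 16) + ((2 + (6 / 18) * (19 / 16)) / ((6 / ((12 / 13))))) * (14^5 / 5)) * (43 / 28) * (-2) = -4749178 / 39-86 * sqrt(3) / 7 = -121795.07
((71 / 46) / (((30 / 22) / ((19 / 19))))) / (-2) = -781 / 1380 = -0.57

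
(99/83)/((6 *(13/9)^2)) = 2673/28054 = 0.10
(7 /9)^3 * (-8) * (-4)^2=-43904 /729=-60.22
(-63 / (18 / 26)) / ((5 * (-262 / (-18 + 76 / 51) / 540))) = -1379196 / 2227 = -619.31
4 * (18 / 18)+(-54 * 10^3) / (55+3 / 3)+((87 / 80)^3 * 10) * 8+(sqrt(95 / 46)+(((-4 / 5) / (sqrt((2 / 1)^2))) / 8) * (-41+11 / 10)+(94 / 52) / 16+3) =-850.85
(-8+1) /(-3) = 7 /3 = 2.33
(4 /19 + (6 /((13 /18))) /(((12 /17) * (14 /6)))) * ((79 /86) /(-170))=-143543 /5055596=-0.03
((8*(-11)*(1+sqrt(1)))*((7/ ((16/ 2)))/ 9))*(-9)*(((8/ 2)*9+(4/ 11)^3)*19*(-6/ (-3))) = 25525360/ 121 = 210953.39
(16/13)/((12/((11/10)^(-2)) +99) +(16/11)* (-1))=2200/200317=0.01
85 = 85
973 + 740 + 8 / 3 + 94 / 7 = 36311 / 21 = 1729.10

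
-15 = -15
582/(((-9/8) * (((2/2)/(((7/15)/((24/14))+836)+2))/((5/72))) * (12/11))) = -160998563/5832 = -27606.06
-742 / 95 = -7.81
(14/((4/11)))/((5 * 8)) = 77/80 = 0.96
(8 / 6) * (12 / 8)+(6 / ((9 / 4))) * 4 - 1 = 35 / 3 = 11.67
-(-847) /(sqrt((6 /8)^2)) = 3388 /3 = 1129.33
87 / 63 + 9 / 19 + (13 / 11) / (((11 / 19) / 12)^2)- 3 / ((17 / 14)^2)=77898630400 / 153478941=507.55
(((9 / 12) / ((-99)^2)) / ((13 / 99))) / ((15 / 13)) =1 / 1980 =0.00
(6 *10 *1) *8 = 480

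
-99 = -99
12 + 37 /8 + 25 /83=11239 /664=16.93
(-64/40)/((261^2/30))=-16/22707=-0.00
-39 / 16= -2.44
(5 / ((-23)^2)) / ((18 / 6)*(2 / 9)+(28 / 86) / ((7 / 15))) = 645 / 93104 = 0.01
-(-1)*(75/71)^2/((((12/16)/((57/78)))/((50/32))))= 1.70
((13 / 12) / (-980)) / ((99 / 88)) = -13 / 13230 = -0.00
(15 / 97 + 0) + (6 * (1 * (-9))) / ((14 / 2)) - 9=-11244 / 679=-16.56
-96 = -96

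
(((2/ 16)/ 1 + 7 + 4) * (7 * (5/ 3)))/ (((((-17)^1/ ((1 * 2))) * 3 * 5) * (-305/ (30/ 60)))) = 623/ 373320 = 0.00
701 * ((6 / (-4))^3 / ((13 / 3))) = -56781 / 104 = -545.97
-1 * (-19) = 19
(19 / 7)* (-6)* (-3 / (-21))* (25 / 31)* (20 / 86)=-28500 / 65317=-0.44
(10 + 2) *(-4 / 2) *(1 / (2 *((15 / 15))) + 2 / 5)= -108 / 5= -21.60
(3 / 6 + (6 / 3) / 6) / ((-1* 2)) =-5 / 12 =-0.42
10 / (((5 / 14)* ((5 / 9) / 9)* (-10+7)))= -756 / 5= -151.20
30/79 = 0.38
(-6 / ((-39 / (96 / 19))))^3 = 7077888 / 15069223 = 0.47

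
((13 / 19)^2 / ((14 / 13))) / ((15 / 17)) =37349 / 75810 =0.49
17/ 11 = 1.55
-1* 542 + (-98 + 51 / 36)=-7663 / 12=-638.58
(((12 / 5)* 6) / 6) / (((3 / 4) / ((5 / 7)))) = 2.29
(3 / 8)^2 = 9 / 64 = 0.14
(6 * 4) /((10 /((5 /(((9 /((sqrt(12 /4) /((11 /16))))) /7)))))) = 448 * sqrt(3) /33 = 23.51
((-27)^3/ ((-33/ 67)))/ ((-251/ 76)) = -33408612/ 2761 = -12100.19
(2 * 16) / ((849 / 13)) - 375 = -317959 / 849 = -374.51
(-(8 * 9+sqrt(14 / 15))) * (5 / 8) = -45 - sqrt(210) / 24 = -45.60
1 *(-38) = -38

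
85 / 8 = 10.62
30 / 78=0.38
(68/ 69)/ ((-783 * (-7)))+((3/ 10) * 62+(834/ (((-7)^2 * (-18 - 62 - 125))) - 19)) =-262041424/ 542701215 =-0.48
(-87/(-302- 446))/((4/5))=435/2992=0.15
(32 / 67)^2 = 1024 / 4489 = 0.23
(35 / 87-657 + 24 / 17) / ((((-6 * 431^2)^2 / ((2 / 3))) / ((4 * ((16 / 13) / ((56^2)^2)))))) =-18635 / 105872497280742146976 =-0.00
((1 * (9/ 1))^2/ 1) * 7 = 567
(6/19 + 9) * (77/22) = 1239/38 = 32.61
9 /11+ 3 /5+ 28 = 1618 /55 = 29.42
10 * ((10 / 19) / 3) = 100 / 57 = 1.75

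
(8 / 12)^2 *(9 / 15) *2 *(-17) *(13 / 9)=-1768 / 135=-13.10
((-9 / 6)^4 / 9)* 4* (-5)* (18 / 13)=-405 / 26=-15.58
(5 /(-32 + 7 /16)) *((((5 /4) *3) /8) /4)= -15 /808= -0.02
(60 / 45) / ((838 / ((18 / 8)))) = 3 / 838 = 0.00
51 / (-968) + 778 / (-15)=-51.92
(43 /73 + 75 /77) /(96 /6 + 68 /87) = 382191 /4103330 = 0.09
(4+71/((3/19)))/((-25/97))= -132017/75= -1760.23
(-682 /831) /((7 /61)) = -41602 /5817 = -7.15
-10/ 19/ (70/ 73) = -73/ 133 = -0.55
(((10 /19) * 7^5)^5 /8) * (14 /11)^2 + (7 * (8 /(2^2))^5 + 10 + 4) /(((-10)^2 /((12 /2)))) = 82140452954417850281388798503 /7490199475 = 10966390578592414627.43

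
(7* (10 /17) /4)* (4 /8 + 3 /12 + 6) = 945 /136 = 6.95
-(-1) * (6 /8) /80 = 3 /320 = 0.01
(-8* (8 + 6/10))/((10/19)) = -3268/25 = -130.72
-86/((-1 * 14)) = 43/7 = 6.14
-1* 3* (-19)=57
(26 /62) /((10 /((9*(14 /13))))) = 0.41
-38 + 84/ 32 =-283/ 8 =-35.38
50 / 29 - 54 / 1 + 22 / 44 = -3003 / 58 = -51.78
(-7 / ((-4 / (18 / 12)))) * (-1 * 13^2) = -443.62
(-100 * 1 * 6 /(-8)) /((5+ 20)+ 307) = 75 /332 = 0.23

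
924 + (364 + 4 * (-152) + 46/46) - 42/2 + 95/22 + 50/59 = 863385/1298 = 665.17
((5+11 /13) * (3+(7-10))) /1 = 0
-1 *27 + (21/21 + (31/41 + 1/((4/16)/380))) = 61285/41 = 1494.76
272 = 272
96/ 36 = 8/ 3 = 2.67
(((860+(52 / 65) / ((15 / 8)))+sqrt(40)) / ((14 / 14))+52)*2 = 4*sqrt(10)+136864 / 75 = 1837.50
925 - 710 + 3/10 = 2153/10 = 215.30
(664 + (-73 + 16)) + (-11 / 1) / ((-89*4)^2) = 76928741 / 126736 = 607.00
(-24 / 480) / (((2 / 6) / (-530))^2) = -126405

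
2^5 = 32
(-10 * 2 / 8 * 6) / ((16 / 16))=-15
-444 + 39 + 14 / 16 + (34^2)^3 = 1544804011.88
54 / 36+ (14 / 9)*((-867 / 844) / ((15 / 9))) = 571 / 1055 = 0.54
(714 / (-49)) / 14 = -51 / 49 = -1.04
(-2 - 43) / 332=-45 / 332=-0.14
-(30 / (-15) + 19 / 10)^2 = -1 / 100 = -0.01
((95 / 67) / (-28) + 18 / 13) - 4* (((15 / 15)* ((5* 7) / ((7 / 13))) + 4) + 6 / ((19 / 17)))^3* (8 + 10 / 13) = -9770733520655 / 677236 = -14427368.78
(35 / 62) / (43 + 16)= 35 / 3658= 0.01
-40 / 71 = -0.56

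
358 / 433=0.83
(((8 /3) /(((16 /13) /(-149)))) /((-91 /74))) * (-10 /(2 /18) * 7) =-165390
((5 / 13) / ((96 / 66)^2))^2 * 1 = 366025 / 11075584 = 0.03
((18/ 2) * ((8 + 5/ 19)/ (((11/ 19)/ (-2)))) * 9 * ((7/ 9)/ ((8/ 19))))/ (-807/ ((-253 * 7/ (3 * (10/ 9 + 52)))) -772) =30256569/ 4954520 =6.11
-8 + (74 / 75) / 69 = -41326 / 5175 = -7.99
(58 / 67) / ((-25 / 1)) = -0.03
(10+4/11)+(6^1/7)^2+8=10294/539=19.10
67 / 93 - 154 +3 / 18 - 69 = -222.11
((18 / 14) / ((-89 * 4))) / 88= -9 / 219296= -0.00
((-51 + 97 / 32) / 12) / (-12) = 1535 / 4608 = 0.33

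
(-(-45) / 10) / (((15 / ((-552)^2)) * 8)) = 57132 / 5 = 11426.40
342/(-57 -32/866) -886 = -22029628/24697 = -892.00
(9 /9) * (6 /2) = 3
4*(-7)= -28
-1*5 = -5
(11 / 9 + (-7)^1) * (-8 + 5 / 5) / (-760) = -91 / 1710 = -0.05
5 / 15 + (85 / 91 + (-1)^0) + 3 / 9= 710 / 273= 2.60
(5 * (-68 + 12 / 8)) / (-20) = 133 / 8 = 16.62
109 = 109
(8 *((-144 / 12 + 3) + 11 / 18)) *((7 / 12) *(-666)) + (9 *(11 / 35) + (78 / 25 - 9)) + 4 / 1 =26073.62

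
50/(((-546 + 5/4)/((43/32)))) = -1075/8716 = -0.12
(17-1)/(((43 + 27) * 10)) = 0.02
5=5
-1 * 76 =-76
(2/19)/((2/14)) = 14/19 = 0.74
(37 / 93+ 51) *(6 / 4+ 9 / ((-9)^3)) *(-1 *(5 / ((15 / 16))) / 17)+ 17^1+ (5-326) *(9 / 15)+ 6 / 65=-199.50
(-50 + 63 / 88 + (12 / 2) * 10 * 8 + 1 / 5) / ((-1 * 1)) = -189603 / 440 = -430.92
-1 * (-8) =8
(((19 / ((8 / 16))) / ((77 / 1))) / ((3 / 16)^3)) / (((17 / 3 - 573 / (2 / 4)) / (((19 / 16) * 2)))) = -369664 / 2370753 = -0.16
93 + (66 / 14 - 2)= 670 / 7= 95.71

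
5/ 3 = 1.67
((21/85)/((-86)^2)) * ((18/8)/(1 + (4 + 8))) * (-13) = -189/2514640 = -0.00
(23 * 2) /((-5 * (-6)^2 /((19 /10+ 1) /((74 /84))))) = -4669 /5550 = -0.84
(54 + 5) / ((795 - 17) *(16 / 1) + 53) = 59 / 12501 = 0.00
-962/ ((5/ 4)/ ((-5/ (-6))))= -641.33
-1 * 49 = -49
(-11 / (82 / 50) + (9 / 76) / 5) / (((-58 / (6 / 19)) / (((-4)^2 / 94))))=624786 / 100868815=0.01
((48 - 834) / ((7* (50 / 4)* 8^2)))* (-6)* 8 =1179 / 175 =6.74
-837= -837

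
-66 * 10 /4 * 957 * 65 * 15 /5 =-30791475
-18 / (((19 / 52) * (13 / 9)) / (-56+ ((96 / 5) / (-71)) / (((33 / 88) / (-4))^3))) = -62615232 / 6745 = -9283.21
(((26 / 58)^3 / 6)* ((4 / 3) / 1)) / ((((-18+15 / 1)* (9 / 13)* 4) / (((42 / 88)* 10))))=-999635 / 86922396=-0.01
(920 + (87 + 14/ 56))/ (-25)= -4029/ 100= -40.29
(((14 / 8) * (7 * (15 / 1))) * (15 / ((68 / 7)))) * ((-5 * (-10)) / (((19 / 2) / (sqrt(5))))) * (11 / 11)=1929375 * sqrt(5) / 1292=3339.17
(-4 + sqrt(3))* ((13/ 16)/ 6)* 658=-4277/ 12 + 4277* sqrt(3)/ 48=-202.08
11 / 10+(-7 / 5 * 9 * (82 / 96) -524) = -42693 / 80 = -533.66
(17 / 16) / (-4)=-17 / 64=-0.27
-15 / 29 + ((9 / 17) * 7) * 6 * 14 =310.78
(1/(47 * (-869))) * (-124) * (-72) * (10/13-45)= 5133600/530959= 9.67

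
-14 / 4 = -7 / 2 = -3.50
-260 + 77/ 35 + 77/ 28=-5101/ 20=-255.05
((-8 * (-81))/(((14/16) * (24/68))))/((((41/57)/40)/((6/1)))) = 200931840/287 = 700110.94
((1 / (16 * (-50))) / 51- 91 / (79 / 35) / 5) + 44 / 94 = -1150604513 / 151490400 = -7.60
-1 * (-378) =378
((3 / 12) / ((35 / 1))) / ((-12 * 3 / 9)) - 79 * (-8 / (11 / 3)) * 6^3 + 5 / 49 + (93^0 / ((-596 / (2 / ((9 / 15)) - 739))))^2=160391793459221 / 4307882040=37232.17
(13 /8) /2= 13 /16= 0.81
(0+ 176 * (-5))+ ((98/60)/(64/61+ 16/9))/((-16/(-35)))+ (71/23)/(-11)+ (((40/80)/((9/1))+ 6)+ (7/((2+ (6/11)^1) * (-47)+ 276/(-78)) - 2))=-871464550971469/995938960896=-875.02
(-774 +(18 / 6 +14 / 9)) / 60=-1385 / 108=-12.82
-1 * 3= -3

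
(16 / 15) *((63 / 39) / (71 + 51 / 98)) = 0.02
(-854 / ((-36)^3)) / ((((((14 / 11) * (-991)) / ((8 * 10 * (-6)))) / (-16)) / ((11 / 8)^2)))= -405955 / 1926504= -0.21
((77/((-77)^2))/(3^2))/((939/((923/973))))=923/633157371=0.00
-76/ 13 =-5.85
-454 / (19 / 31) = -14074 / 19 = -740.74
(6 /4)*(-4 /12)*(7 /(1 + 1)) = -7 /4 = -1.75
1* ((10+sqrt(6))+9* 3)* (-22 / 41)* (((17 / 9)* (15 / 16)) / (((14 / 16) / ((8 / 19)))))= -276760 / 16359- 7480* sqrt(6) / 16359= -18.04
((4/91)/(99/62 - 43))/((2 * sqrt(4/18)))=-186 * sqrt(2)/233597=-0.00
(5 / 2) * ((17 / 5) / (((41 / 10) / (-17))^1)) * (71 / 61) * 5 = -512975 / 2501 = -205.11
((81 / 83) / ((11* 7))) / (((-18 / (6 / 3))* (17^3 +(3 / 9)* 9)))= -9 / 31418156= -0.00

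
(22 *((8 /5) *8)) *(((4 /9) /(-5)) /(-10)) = 2.50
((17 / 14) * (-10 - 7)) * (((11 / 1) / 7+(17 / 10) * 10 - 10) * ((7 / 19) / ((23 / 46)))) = -17340 / 133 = -130.38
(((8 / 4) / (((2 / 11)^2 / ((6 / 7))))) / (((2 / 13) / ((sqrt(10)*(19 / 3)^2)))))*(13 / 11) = 671099*sqrt(10) / 42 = 50528.60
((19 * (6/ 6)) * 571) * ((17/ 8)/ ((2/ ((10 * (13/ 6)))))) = 11988145/ 48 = 249753.02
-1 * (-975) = 975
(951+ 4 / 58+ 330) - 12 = 36803 / 29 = 1269.07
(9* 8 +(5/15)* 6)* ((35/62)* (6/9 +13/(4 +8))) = 9065/124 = 73.10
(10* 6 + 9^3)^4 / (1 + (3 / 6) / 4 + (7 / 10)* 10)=47696294823.51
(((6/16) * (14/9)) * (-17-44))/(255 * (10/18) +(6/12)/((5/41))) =-2135/8746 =-0.24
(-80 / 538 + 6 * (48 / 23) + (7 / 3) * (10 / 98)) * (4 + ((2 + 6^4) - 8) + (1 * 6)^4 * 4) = 81694.94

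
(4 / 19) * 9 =36 / 19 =1.89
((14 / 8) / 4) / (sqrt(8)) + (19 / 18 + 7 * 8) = 7 * sqrt(2) / 64 + 1027 / 18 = 57.21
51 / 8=6.38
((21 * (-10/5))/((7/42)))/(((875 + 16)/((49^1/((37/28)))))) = -10.49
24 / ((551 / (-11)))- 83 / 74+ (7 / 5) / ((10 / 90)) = 2242417 / 203870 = 11.00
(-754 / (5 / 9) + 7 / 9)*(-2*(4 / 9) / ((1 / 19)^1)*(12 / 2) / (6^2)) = 4638964 / 1215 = 3818.08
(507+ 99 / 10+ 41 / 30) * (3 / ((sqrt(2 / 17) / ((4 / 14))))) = 7774 * sqrt(34) / 35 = 1295.14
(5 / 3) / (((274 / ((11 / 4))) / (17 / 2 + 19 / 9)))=10505 / 59184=0.18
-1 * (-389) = 389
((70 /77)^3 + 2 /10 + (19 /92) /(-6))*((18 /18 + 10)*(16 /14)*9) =1443543 /13915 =103.74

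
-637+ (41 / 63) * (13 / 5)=-200122 / 315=-635.31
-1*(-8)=8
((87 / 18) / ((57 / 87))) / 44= 0.17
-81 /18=-9 /2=-4.50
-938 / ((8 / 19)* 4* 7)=-1273 / 16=-79.56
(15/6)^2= 25/4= 6.25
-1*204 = -204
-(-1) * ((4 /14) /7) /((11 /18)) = 0.07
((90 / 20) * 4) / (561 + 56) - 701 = -432499 / 617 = -700.97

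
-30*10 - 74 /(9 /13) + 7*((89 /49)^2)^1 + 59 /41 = -48393724 /126567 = -382.36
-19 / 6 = -3.17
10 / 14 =5 / 7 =0.71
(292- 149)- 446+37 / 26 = -7841 / 26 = -301.58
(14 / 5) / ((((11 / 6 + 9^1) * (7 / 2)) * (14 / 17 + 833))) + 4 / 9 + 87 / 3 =45215761 / 1535625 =29.44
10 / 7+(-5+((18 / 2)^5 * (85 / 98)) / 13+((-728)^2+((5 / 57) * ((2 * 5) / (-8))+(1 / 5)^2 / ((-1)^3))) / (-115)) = -280778295989 / 417553500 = -672.44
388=388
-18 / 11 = -1.64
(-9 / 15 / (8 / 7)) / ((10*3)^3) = -7 / 360000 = -0.00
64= 64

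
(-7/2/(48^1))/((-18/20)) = 35/432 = 0.08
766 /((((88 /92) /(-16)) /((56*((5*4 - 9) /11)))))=-7892864 /11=-717533.09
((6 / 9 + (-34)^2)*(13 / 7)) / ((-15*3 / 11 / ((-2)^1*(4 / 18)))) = 396968 / 1701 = 233.37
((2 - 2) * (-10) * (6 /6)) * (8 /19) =0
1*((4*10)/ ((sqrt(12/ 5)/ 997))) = 19940*sqrt(15)/ 3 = 25742.43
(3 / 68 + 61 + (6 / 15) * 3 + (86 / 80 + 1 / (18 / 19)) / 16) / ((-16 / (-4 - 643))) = 3951865001 / 1566720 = 2522.38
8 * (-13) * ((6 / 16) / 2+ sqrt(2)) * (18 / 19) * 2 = -315.62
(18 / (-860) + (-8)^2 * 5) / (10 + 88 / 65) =1788683 / 63468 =28.18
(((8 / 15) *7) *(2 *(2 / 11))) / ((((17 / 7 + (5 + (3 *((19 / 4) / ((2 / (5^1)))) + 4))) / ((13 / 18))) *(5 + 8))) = 6272 / 3912975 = 0.00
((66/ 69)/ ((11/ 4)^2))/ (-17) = -32/ 4301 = -0.01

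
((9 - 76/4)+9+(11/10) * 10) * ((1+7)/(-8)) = -10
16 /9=1.78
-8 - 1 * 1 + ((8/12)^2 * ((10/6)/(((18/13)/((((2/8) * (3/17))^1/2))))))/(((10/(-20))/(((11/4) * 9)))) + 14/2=-3163/1224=-2.58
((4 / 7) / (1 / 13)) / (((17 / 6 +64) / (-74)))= -23088 / 2807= -8.23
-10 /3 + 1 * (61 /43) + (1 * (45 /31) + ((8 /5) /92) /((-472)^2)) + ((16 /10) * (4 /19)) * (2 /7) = -2499615006437 /6813258819360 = -0.37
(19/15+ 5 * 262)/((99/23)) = 452387/1485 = 304.64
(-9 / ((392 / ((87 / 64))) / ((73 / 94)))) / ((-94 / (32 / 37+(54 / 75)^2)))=457100523 / 1281573440000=0.00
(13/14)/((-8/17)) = -221/112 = -1.97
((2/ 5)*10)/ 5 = 0.80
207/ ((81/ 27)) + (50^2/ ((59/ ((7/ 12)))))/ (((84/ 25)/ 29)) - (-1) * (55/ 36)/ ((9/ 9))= 301463/ 1062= 283.86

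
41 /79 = 0.52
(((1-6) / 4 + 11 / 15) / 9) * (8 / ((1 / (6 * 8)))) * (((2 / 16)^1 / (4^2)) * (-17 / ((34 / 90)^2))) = 1395 / 68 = 20.51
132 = 132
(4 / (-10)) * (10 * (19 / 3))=-76 / 3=-25.33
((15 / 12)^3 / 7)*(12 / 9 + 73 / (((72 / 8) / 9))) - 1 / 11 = 305281 / 14784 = 20.65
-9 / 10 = -0.90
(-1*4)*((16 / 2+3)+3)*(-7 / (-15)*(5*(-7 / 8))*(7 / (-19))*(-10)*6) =48020 / 19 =2527.37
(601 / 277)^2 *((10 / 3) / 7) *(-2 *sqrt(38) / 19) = -1.45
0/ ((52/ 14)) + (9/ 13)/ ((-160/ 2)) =-9/ 1040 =-0.01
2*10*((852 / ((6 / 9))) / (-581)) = -25560 / 581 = -43.99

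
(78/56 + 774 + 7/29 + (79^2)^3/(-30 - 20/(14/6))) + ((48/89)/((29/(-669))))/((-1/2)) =-61486047014576753/9756180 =-6302266564.84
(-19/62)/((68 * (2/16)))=-19/527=-0.04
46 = 46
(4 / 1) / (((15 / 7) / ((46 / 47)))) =1288 / 705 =1.83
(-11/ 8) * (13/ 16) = -143/ 128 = -1.12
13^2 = 169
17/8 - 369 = -2935/8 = -366.88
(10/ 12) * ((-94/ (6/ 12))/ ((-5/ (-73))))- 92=-7138/ 3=-2379.33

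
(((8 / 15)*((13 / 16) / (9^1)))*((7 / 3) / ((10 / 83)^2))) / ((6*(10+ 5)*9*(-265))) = -626899 / 17386650000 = -0.00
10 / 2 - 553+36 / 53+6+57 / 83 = -2378249 / 4399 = -540.63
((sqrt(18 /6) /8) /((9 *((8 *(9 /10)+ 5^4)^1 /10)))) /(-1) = -25 *sqrt(3) /113796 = -0.00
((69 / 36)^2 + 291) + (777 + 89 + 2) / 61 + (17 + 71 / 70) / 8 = 11957683 / 38430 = 311.15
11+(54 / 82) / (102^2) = 521359 / 47396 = 11.00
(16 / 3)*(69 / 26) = 184 / 13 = 14.15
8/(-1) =-8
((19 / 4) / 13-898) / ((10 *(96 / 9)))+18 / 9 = -106751 / 16640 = -6.42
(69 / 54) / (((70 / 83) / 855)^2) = 514794303 / 392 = 1313250.77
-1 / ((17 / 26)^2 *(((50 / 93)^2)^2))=-12642078969 / 451562500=-28.00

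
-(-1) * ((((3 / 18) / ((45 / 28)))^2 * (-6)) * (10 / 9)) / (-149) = 784 / 1629315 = 0.00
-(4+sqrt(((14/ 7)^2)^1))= -6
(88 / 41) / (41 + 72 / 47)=4136 / 81959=0.05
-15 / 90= -1 / 6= -0.17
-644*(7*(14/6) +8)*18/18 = -47012/3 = -15670.67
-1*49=-49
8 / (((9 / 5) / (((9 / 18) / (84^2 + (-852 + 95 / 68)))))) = 1360 / 3797703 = 0.00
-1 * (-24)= 24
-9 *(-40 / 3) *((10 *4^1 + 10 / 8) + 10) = 6150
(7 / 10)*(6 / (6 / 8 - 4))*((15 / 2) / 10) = -63 / 65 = -0.97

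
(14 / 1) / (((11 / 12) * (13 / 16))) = 2688 / 143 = 18.80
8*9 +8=80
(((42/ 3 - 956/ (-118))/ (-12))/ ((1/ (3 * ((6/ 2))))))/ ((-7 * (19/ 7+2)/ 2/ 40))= 26080/ 649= 40.18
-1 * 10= -10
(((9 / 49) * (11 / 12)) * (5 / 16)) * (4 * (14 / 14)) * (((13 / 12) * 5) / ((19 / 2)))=3575 / 29792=0.12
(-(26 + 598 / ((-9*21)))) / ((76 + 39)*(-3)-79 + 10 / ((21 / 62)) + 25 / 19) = 6308 / 108603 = 0.06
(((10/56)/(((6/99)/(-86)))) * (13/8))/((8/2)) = -92235/896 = -102.94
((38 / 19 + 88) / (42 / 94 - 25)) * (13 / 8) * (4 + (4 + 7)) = -412425 / 4616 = -89.35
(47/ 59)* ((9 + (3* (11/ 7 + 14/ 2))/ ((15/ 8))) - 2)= 6815/ 413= 16.50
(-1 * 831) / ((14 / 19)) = -15789 / 14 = -1127.79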